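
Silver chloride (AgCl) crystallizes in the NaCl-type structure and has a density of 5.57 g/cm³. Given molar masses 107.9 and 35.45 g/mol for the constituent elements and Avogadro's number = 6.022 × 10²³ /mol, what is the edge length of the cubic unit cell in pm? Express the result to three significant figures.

M(AgCl) = 143.35 g/mol; Z = 4 formula units per cell.
a³ = Z·M/(N_A·ρ) = 4 × 143.35 / (6.022 × 10²³ × 5.57) = 1.709 × 10^-22 cm³, so a = 5.550 × 10^-8 cm = 555 pm.

555 pm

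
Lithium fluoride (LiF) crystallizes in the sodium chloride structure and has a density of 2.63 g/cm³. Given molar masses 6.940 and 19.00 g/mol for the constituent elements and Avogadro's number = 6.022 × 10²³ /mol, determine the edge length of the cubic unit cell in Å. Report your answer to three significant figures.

M(LiF) = 25.94 g/mol; Z = 4 formula units per cell.
a³ = Z·M/(N_A·ρ) = 4 × 25.94 / (6.022 × 10²³ × 2.63) = 6.551 × 10^-23 cm³, so a = 4.031 × 10^-8 cm = 4.03 Å.

4.03 Å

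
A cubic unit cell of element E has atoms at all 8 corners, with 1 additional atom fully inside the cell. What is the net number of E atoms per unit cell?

Corner atoms are shared by 8 cells (1/8 each), interior atoms are unshared.
Net atoms = 8 × 1/8 + 1 = 1 + 1 = 2.

2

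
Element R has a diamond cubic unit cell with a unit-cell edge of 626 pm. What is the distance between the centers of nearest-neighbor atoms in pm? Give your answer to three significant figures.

In a diamond cubic structure, nearest neighbors lie along the body diagonal with √3·a = 8r; the nearest-neighbor distance equals 2r = 0.4330·a.
d = 0.4330 × 626 = 271 pm.

271 pm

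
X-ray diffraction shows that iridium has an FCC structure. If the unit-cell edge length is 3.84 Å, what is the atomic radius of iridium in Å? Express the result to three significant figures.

In an FCC lattice, atoms touch along the face diagonal, so √2·a = 4r.
r = √2·a/4 = 1.4142 × 3.84 / 4 = 1.36 Å.

1.36 Å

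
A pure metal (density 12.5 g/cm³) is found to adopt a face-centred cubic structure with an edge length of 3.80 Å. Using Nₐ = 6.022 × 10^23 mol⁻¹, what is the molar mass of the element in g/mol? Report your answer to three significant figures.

An FCC cell has Z = 4 atoms; a = 3.800 × 10^-8 cm.
M = ρ·N_A·a³/Z = 12.5 × 6.022 × 10²³ × 5.487 × 10^-23 / 4 = 103 g/mol.

103 g/mol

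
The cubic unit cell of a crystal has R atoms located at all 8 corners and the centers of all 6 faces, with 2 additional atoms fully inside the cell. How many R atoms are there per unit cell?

Corner atoms are shared by 8 cells (1/8 each), face atoms by 2 (1/2 each), interior atoms are unshared.
Net atoms = 8 × 1/8 + 6 × 1/2 + 2 = 1 + 3 + 2 = 6.

6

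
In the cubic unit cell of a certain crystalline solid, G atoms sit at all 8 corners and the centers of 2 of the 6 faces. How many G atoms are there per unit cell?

Corner atoms are shared by 8 cells (1/8 each), face atoms by 2 (1/2 each).
Net atoms = 8 × 1/8 + 2 × 1/2 = 1 + 1 = 2.

2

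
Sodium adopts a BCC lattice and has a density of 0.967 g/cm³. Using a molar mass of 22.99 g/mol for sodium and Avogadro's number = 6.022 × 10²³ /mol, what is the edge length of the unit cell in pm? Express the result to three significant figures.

With Z = 2 atoms per BCC cell, a³ = Z·M/(N_A·ρ) = 2 × 22.99 / (6.022 × 10²³ × 0.9670 g/cm³) = 7.896 × 10^-23 cm³.
a = (7.896 × 10^-23)^(1/3) = 4.290 × 10^-8 cm = 429 pm.

429 pm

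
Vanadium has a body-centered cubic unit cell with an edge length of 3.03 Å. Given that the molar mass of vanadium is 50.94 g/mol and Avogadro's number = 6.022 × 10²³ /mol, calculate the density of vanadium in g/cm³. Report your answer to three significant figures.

A BCC unit cell contains Z = 2 atoms.
Cell volume: a³ = (3.03 Å)³ = (3.030 × 10^-8 cm)³ = 2.782 × 10^-23 cm³.
ρ = Z·M/(N_A·a³) = 2 × 50.94 / (6.022 × 10²³ × 2.782 × 10^-23) = 6.082 g/cm³.

6.08 g/cm³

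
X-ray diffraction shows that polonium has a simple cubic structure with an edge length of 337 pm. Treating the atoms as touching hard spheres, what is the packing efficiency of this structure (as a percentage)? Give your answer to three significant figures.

52.4%

In a simple cubic lattice atoms touch along the cell edge, so a = 2r, so r = 0.5000a = 168.5 pm.
Packing fraction = Z·(4/3)πr³ / a³ = 1 × (4/3)π × (168.5)³ / (337)³ = 0.5236 = 52.4%.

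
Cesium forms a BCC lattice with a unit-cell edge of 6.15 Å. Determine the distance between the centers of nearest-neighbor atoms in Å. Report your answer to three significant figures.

In a BCC structure, atoms touch along the body diagonal, so √3·a = 4r; the nearest-neighbor distance equals 2r = 0.8660·a.
d = 0.8660 × 6.15 = 5.33 Å.

5.33 Å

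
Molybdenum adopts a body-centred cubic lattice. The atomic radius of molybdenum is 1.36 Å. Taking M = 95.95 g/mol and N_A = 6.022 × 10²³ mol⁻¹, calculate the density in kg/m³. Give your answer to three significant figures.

10300 kg/m³

In a BCC lattice, atoms touch along the body diagonal, so √3·a = 4r, giving a = 3.141 Å = 3.141 × 10^-8 cm.
With Z = 2, ρ = Z·M/(N_A·a³) = 2 × 95.95 / (6.022 × 10²³ × 3.098 × 10^-23) = 10.29 g/cm³ = 10300 kg/m³.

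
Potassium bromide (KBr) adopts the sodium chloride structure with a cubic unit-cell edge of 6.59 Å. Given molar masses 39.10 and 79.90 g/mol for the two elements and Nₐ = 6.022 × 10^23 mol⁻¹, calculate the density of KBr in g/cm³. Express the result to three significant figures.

The sodium chloride structure contains Z = 4 formula units per cell; M(KBr) = 39.10 + 79.90 = 119.0 g/mol.
a³ = (6.590 × 10^-8 cm)³ = 2.862 × 10^-22 cm³.
ρ = 4 × 119.0 / (6.022 × 10²³ × 2.862 × 10^-22) = 2.762 g/cm³.

2.76 g/cm³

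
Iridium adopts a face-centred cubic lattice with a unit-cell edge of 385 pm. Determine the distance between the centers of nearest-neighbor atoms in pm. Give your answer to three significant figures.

272 pm

In an FCC structure, atoms touch along the face diagonal, so √2·a = 4r; the nearest-neighbor distance equals 2r = 0.7071·a.
d = 0.7071 × 385 = 272 pm.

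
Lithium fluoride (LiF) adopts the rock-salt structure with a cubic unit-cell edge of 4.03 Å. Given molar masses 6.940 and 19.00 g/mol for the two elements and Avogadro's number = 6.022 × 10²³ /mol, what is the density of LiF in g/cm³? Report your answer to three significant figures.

The rock-salt structure contains Z = 4 formula units per cell; M(LiF) = 6.940 + 19.00 = 25.94 g/mol.
a³ = (4.030 × 10^-8 cm)³ = 6.545 × 10^-23 cm³.
ρ = 4 × 25.94 / (6.022 × 10²³ × 6.545 × 10^-23) = 2.633 g/cm³.

2.63 g/cm³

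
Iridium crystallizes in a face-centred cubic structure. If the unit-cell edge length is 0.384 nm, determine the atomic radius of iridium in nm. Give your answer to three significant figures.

0.136 nm

In an FCC lattice, atoms touch along the face diagonal, so √2·a = 4r.
r = √2·a/4 = 1.4142 × 0.384 / 4 = 0.136 nm.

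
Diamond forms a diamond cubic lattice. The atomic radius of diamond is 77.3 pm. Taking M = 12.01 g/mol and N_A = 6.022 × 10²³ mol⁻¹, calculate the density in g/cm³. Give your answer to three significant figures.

In a diamond cubic lattice, nearest neighbors lie along the body diagonal with √3·a = 8r, giving a = 357.0 pm = 3.570 × 10^-8 cm.
With Z = 8, ρ = Z·M/(N_A·a³) = 8 × 12.01 / (6.022 × 10²³ × 4.551 × 10^-23) = 3.506 g/cm³.

3.51 g/cm³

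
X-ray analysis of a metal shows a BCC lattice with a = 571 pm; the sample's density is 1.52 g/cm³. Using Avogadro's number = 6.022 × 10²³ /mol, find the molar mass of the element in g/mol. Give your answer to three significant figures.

A BCC cell has Z = 2 atoms; a = 5.710 × 10^-8 cm.
M = ρ·N_A·a³/Z = 1.52 × 6.022 × 10²³ × 1.862 × 10^-22 / 2 = 85.2 g/mol.

85.2 g/mol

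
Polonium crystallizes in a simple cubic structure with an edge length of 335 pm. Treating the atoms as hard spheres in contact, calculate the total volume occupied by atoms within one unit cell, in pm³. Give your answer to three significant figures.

1.97 × 10^7 pm³

In a simple cubic lattice atoms touch along the cell edge, so a = 2r, so r = 0.5000a = 167.5 pm.
V_atoms = Z × (4/3)πr³ = 1 × (4/3)π × (167.5)³ = 1.97 × 10^7 pm³.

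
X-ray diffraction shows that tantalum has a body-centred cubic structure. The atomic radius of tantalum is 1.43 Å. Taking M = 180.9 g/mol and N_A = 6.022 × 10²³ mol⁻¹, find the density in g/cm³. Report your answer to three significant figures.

16.7 g/cm³

In a BCC lattice, atoms touch along the body diagonal, so √3·a = 4r, giving a = 3.302 Å = 3.302 × 10^-8 cm.
With Z = 2, ρ = Z·M/(N_A·a³) = 2 × 180.9 / (6.022 × 10²³ × 3.602 × 10^-23) = 16.68 g/cm³.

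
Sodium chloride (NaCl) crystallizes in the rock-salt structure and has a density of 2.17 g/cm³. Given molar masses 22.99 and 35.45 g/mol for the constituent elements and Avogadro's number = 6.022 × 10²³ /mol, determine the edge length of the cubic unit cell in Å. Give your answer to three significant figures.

5.63 Å

M(NaCl) = 58.44 g/mol; Z = 4 formula units per cell.
a³ = Z·M/(N_A·ρ) = 4 × 58.44 / (6.022 × 10²³ × 2.17) = 1.789 × 10^-22 cm³, so a = 5.635 × 10^-8 cm = 5.63 Å.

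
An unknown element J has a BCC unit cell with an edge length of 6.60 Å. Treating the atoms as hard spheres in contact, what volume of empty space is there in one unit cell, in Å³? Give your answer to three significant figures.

91.9 Å³

In a BCC lattice atoms touch along the body diagonal, so √3·a = 4r, so r = 0.4330a = 2.858 Å.
V_cell = a³ = 287.5 Å³; V_atoms = 2 × (4/3)πr³ = 195.5 Å³.
Empty space = 287.5 − 195.5 = 91.9 Å³.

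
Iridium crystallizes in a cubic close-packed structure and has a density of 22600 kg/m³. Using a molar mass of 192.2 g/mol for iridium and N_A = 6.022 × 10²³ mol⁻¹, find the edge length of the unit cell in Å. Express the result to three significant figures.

3.84 Å

With Z = 4 atoms per FCC cell, a³ = Z·M/(N_A·ρ) = 4 × 192.2 / (6.022 × 10²³ × 22.60 g/cm³) = 5.649 × 10^-23 cm³.
a = (5.649 × 10^-23)^(1/3) = 3.837 × 10^-8 cm = 3.84 Å.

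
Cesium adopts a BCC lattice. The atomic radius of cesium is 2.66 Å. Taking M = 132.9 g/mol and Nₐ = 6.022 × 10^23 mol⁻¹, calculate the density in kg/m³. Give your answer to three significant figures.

In a BCC lattice, atoms touch along the body diagonal, so √3·a = 4r, giving a = 6.143 Å = 6.143 × 10^-8 cm.
With Z = 2, ρ = Z·M/(N_A·a³) = 2 × 132.9 / (6.022 × 10²³ × 2.318 × 10^-22) = 1.904 g/cm³ = 1900 kg/m³.

1900 kg/m³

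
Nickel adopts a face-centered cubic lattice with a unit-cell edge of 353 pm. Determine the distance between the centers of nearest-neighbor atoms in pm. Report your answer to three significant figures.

In an FCC structure, atoms touch along the face diagonal, so √2·a = 4r; the nearest-neighbor distance equals 2r = 0.7071·a.
d = 0.7071 × 353 = 250 pm.

250 pm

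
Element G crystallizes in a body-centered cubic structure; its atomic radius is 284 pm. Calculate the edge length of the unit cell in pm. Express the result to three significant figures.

In a BCC lattice, atoms touch along the body diagonal, so √3·a = 4r.
a = 4r/√3 = 4 × 284 / 1.7321 = 656 pm.

656 pm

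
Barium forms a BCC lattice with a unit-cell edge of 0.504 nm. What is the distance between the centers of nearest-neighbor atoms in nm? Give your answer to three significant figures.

In a BCC structure, atoms touch along the body diagonal, so √3·a = 4r; the nearest-neighbor distance equals 2r = 0.8660·a.
d = 0.8660 × 0.504 = 0.436 nm.

0.436 nm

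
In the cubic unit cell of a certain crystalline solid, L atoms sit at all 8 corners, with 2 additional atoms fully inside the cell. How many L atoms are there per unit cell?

Corner atoms are shared by 8 cells (1/8 each), interior atoms are unshared.
Net atoms = 8 × 1/8 + 2 = 1 + 2 = 3.

3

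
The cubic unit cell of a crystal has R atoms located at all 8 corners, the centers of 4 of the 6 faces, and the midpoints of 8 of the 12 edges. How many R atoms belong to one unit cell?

Corner atoms are shared by 8 cells (1/8 each), face atoms by 2 (1/2 each), edge atoms by 4 (1/4 each).
Net atoms = 8 × 1/8 + 4 × 1/2 + 8 × 1/4 = 1 + 2 + 2 = 5.

5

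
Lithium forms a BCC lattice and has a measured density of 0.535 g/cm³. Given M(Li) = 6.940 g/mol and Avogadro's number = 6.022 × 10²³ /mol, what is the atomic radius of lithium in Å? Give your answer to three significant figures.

For a BCC cell (Z = 2), a³ = Z·M/(N_A·ρ) = 2 × 6.940 / (6.022 × 10²³ × 0.5350) = 4.308 × 10^-23 cm³, so a = 3.506 × 10^-8 cm = 3.506 Å.
Atoms touch along the body diagonal, so √3·a = 4r, so r = 0.4330 × a = 1.52 Å.

1.52 Å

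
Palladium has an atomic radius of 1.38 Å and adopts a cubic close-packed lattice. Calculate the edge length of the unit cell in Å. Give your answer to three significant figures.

3.90 Å

In an FCC lattice, atoms touch along the face diagonal, so √2·a = 4r.
a = 4r/√2 = 4 × 1.38 / 1.4142 = 3.90 Å.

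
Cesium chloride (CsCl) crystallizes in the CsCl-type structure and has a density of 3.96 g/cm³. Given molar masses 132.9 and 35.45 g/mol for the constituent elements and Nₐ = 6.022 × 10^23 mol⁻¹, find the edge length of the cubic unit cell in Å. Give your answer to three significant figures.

M(CsCl) = 168.35 g/mol; Z = 1 formula unit per cell.
a³ = Z·M/(N_A·ρ) = 1 × 168.35 / (6.022 × 10²³ × 3.96) = 7.060 × 10^-23 cm³, so a = 4.133 × 10^-8 cm = 4.13 Å.

4.13 Å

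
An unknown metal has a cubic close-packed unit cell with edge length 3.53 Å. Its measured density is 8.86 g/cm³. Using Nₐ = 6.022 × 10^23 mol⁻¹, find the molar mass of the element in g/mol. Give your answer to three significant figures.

58.7 g/mol

An FCC cell has Z = 4 atoms; a = 3.530 × 10^-8 cm.
M = ρ·N_A·a³/Z = 8.86 × 6.022 × 10²³ × 4.399 × 10^-23 / 4 = 58.7 g/mol.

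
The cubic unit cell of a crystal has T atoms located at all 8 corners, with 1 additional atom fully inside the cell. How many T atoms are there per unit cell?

2

Corner atoms are shared by 8 cells (1/8 each), interior atoms are unshared.
Net atoms = 8 × 1/8 + 1 = 1 + 1 = 2.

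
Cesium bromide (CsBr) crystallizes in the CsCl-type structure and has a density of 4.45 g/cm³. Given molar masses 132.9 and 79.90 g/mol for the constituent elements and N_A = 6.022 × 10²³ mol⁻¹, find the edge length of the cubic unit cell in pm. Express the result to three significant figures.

430 pm

M(CsBr) = 212.8 g/mol; Z = 1 formula unit per cell.
a³ = Z·M/(N_A·ρ) = 1 × 212.8 / (6.022 × 10²³ × 4.45) = 7.941 × 10^-23 cm³, so a = 4.298 × 10^-8 cm = 430 pm.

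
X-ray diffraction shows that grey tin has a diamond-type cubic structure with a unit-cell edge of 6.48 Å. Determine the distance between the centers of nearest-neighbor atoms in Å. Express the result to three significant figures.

2.81 Å

In a diamond cubic structure, nearest neighbors lie along the body diagonal with √3·a = 8r; the nearest-neighbor distance equals 2r = 0.4330·a.
d = 0.4330 × 6.48 = 2.81 Å.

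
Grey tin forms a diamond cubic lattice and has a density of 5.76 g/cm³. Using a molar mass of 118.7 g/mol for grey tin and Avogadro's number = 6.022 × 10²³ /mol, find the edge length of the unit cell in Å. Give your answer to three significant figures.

With Z = 8 atoms per diamond cubic cell, a³ = Z·M/(N_A·ρ) = 8 × 118.7 / (6.022 × 10²³ × 5.760 g/cm³) = 2.738 × 10^-22 cm³.
a = (2.738 × 10^-22)^(1/3) = 6.493 × 10^-8 cm = 6.49 Å.

6.49 Å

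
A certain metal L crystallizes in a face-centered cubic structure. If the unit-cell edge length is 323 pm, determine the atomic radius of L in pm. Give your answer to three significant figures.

In an FCC lattice, atoms touch along the face diagonal, so √2·a = 4r.
r = √2·a/4 = 1.4142 × 323 / 4 = 114 pm.

114 pm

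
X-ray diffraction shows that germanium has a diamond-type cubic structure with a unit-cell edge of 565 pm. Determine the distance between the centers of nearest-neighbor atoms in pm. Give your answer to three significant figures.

245 pm

In a diamond cubic structure, nearest neighbors lie along the body diagonal with √3·a = 8r; the nearest-neighbor distance equals 2r = 0.4330·a.
d = 0.4330 × 565 = 245 pm.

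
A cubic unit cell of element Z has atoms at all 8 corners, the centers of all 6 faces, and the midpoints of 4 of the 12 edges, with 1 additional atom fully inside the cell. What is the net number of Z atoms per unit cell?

Corner atoms are shared by 8 cells (1/8 each), face atoms by 2 (1/2 each), edge atoms by 4 (1/4 each), interior atoms are unshared.
Net atoms = 8 × 1/8 + 6 × 1/2 + 4 × 1/4 + 1 = 1 + 3 + 1 + 1 = 6.

6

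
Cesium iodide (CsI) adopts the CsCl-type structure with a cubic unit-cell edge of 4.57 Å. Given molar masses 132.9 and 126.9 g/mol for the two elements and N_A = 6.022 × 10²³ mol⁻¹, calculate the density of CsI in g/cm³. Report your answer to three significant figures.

4.52 g/cm³

The CsCl-type structure contains Z = 1 formula unit per cell; M(CsI) = 132.9 + 126.9 = 259.8 g/mol.
a³ = (4.570 × 10^-8 cm)³ = 9.544 × 10^-23 cm³.
ρ = 1 × 259.8 / (6.022 × 10²³ × 9.544 × 10^-23) = 4.520 g/cm³.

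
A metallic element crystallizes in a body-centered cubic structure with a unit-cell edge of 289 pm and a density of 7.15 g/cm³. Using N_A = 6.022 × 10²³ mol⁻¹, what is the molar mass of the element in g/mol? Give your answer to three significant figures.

52.0 g/mol

A BCC cell has Z = 2 atoms; a = 2.890 × 10^-8 cm.
M = ρ·N_A·a³/Z = 7.15 × 6.022 × 10²³ × 2.414 × 10^-23 / 2 = 52.0 g/mol.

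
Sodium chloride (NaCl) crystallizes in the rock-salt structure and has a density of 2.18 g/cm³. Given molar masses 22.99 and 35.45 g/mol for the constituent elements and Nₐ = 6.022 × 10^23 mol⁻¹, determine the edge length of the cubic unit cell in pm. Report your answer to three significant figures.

563 pm

M(NaCl) = 58.44 g/mol; Z = 4 formula units per cell.
a³ = Z·M/(N_A·ρ) = 4 × 58.44 / (6.022 × 10²³ × 2.18) = 1.781 × 10^-22 cm³, so a = 5.626 × 10^-8 cm = 563 pm.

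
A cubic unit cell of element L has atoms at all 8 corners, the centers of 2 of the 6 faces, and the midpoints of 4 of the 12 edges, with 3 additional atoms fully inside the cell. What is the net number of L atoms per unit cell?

Corner atoms are shared by 8 cells (1/8 each), face atoms by 2 (1/2 each), edge atoms by 4 (1/4 each), interior atoms are unshared.
Net atoms = 8 × 1/8 + 2 × 1/2 + 4 × 1/4 + 3 = 1 + 1 + 1 + 3 = 6.

6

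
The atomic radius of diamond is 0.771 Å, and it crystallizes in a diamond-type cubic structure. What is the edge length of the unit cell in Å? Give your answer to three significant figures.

In a diamond cubic lattice, nearest neighbors lie along the body diagonal with √3·a = 8r.
a = 8r/√3 = 8 × 0.771 / 1.7321 = 3.56 Å.

3.56 Å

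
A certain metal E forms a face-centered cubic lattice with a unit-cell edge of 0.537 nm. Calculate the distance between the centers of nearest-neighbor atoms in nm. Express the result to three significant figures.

0.380 nm

In an FCC structure, atoms touch along the face diagonal, so √2·a = 4r; the nearest-neighbor distance equals 2r = 0.7071·a.
d = 0.7071 × 0.537 = 0.380 nm.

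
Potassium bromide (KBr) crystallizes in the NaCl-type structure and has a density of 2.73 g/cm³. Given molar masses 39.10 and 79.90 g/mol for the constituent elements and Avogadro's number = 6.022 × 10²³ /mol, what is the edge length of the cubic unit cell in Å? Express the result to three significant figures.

M(KBr) = 119.0 g/mol; Z = 4 formula units per cell.
a³ = Z·M/(N_A·ρ) = 4 × 119.0 / (6.022 × 10²³ × 2.73) = 2.895 × 10^-22 cm³, so a = 6.616 × 10^-8 cm = 6.62 Å.

6.62 Å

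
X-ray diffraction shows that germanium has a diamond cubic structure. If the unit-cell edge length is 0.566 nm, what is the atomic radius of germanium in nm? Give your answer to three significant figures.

In a diamond cubic lattice, nearest neighbors lie along the body diagonal with √3·a = 8r.
r = √3·a/8 = 1.7321 × 0.566 / 8 = 0.123 nm.

0.123 nm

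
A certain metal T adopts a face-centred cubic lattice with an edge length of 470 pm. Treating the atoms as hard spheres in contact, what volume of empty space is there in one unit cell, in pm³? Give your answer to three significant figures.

In an FCC lattice atoms touch along the face diagonal, so √2·a = 4r, so r = 0.3536a = 166.2 pm.
V_cell = a³ = 1.038 × 10^8 pm³; V_atoms = 4 × (4/3)πr³ = 7.688 × 10^7 pm³.
Empty space = 1.038 × 10^8 − 7.688 × 10^7 = 2.69 × 10^7 pm³.

2.69 × 10^7 pm³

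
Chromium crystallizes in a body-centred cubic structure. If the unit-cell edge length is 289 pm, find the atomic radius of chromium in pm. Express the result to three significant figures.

In a BCC lattice, atoms touch along the body diagonal, so √3·a = 4r.
r = √3·a/4 = 1.7321 × 289 / 4 = 125 pm.

125 pm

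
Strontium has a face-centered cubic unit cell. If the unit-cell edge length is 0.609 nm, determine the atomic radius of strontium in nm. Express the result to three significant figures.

In an FCC lattice, atoms touch along the face diagonal, so √2·a = 4r.
r = √2·a/4 = 1.4142 × 0.609 / 4 = 0.215 nm.

0.215 nm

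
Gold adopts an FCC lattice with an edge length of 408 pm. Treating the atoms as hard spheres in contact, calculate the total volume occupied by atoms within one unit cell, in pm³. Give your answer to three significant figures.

In an FCC lattice atoms touch along the face diagonal, so √2·a = 4r, so r = 0.3536a = 144.2 pm.
V_atoms = Z × (4/3)πr³ = 4 × (4/3)π × (144.2)³ = 5.03 × 10^7 pm³.

5.03 × 10^7 pm³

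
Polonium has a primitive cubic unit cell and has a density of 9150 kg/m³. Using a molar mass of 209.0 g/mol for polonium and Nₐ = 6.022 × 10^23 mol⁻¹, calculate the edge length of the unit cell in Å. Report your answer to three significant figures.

3.36 Å

With Z = 1 atom per simple cubic cell, a³ = Z·M/(N_A·ρ) = 1 × 209.0 / (6.022 × 10²³ × 9.150 g/cm³) = 3.793 × 10^-23 cm³.
a = (3.793 × 10^-23)^(1/3) = 3.360 × 10^-8 cm = 3.36 Å.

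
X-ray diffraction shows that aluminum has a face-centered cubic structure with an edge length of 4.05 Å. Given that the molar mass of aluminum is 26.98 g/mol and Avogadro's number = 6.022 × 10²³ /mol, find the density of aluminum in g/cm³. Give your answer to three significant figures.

An FCC unit cell contains Z = 4 atoms.
Cell volume: a³ = (4.05 Å)³ = (4.050 × 10^-8 cm)³ = 6.643 × 10^-23 cm³.
ρ = Z·M/(N_A·a³) = 4 × 26.98 / (6.022 × 10²³ × 6.643 × 10^-23) = 2.698 g/cm³.

2.70 g/cm³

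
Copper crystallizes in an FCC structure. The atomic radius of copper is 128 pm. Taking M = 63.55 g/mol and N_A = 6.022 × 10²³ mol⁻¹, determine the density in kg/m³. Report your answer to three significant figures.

In an FCC lattice, atoms touch along the face diagonal, so √2·a = 4r, giving a = 362.0 pm = 3.620 × 10^-8 cm.
With Z = 4, ρ = Z·M/(N_A·a³) = 4 × 63.55 / (6.022 × 10²³ × 4.745 × 10^-23) = 8.895 g/cm³ = 8900 kg/m³.

8900 kg/m³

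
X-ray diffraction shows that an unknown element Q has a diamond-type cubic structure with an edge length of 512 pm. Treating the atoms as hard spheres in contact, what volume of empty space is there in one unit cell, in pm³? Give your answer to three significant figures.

8.86 × 10^7 pm³

In a diamond cubic lattice nearest neighbors lie along the body diagonal with √3·a = 8r, so r = 0.2165a = 110.9 pm.
V_cell = a³ = 1.342 × 10^8 pm³; V_atoms = 8 × (4/3)πr³ = 4.565 × 10^7 pm³.
Empty space = 1.342 × 10^8 − 4.565 × 10^7 = 8.86 × 10^7 pm³.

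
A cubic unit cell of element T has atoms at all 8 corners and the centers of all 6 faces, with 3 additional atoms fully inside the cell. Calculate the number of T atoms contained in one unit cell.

7

Corner atoms are shared by 8 cells (1/8 each), face atoms by 2 (1/2 each), interior atoms are unshared.
Net atoms = 8 × 1/8 + 6 × 1/2 + 3 = 1 + 3 + 3 = 7.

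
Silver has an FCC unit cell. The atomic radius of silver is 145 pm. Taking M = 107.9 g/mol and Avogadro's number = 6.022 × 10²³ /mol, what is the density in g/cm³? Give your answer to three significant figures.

In an FCC lattice, atoms touch along the face diagonal, so √2·a = 4r, giving a = 410.1 pm = 4.101 × 10^-8 cm.
With Z = 4, ρ = Z·M/(N_A·a³) = 4 × 107.9 / (6.022 × 10²³ × 6.898 × 10^-23) = 10.39 g/cm³.

10.4 g/cm³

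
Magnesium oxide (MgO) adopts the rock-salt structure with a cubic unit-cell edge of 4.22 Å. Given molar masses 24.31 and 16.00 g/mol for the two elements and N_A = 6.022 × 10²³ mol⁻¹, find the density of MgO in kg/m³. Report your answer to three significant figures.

The rock-salt structure contains Z = 4 formula units per cell; M(MgO) = 24.31 + 16.00 = 40.31 g/mol.
a³ = (4.220 × 10^-8 cm)³ = 7.515 × 10^-23 cm³.
ρ = 4 × 40.31 / (6.022 × 10²³ × 7.515 × 10^-23) = 3.563 g/cm³ = 3560 kg/m³.

3560 kg/m³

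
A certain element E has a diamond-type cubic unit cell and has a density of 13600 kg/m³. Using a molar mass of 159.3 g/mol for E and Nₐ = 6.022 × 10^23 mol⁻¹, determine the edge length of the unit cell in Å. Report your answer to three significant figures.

With Z = 8 atoms per diamond cubic cell, a³ = Z·M/(N_A·ρ) = 8 × 159.3 / (6.022 × 10²³ × 13.60 g/cm³) = 1.556 × 10^-22 cm³.
a = (1.556 × 10^-22)^(1/3) = 5.379 × 10^-8 cm = 5.38 Å.

5.38 Å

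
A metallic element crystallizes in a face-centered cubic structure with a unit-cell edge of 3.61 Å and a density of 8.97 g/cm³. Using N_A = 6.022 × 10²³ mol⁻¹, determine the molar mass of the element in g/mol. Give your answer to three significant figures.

63.5 g/mol

An FCC cell has Z = 4 atoms; a = 3.610 × 10^-8 cm.
M = ρ·N_A·a³/Z = 8.97 × 6.022 × 10²³ × 4.705 × 10^-23 / 4 = 63.5 g/mol.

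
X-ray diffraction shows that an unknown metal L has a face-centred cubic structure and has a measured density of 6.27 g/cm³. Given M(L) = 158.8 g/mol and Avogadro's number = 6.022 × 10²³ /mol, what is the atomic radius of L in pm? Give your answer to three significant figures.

For an FCC cell (Z = 4), a³ = Z·M/(N_A·ρ) = 4 × 158.8 / (6.022 × 10²³ × 6.270) = 1.682 × 10^-22 cm³, so a = 5.520 × 10^-8 cm = 552.0 pm.
Atoms touch along the face diagonal, so √2·a = 4r, so r = 0.3536 × a = 195 pm.

195 pm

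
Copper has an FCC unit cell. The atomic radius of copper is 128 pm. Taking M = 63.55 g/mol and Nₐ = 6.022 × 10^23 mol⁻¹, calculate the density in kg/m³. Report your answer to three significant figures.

In an FCC lattice, atoms touch along the face diagonal, so √2·a = 4r, giving a = 362.0 pm = 3.620 × 10^-8 cm.
With Z = 4, ρ = Z·M/(N_A·a³) = 4 × 63.55 / (6.022 × 10²³ × 4.745 × 10^-23) = 8.895 g/cm³ = 8900 kg/m³.

8900 kg/m³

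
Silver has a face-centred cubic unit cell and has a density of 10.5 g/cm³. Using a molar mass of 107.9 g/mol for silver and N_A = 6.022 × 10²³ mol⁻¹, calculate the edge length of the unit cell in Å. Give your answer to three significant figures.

4.09 Å

With Z = 4 atoms per FCC cell, a³ = Z·M/(N_A·ρ) = 4 × 107.9 / (6.022 × 10²³ × 10.50 g/cm³) = 6.826 × 10^-23 cm³.
a = (6.826 × 10^-23)^(1/3) = 4.087 × 10^-8 cm = 4.09 Å.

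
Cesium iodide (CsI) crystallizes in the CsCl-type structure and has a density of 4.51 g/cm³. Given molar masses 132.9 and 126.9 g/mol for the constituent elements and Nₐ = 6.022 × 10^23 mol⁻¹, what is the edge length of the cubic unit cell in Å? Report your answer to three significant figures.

4.57 Å

M(CsI) = 259.8 g/mol; Z = 1 formula unit per cell.
a³ = Z·M/(N_A·ρ) = 1 × 259.8 / (6.022 × 10²³ × 4.51) = 9.566 × 10^-23 cm³, so a = 4.573 × 10^-8 cm = 4.57 Å.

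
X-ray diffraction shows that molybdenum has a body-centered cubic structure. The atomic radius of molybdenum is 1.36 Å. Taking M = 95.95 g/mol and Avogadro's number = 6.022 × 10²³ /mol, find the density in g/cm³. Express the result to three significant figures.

10.3 g/cm³

In a BCC lattice, atoms touch along the body diagonal, so √3·a = 4r, giving a = 3.141 Å = 3.141 × 10^-8 cm.
With Z = 2, ρ = Z·M/(N_A·a³) = 2 × 95.95 / (6.022 × 10²³ × 3.098 × 10^-23) = 10.29 g/cm³.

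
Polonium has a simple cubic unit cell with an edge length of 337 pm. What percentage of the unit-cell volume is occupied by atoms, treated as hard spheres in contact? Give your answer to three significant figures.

52.4%

In a simple cubic lattice atoms touch along the cell edge, so a = 2r, so r = 0.5000a = 168.5 pm.
Packing fraction = Z·(4/3)πr³ / a³ = 1 × (4/3)π × (168.5)³ / (337)³ = 0.5236 = 52.4%.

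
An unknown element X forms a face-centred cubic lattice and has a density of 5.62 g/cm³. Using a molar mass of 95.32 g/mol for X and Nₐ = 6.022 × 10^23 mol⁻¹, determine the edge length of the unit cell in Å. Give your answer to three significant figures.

4.83 Å

With Z = 4 atoms per FCC cell, a³ = Z·M/(N_A·ρ) = 4 × 95.32 / (6.022 × 10²³ × 5.620 g/cm³) = 1.127 × 10^-22 cm³.
a = (1.127 × 10^-22)^(1/3) = 4.830 × 10^-8 cm = 4.83 Å.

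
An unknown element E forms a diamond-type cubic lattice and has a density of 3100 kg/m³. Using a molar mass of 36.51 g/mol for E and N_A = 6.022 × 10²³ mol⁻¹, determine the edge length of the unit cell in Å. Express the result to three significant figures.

With Z = 8 atoms per diamond cubic cell, a³ = Z·M/(N_A·ρ) = 8 × 36.51 / (6.022 × 10²³ × 3.100 g/cm³) = 1.565 × 10^-22 cm³.
a = (1.565 × 10^-22)^(1/3) = 5.388 × 10^-8 cm = 5.39 Å.

5.39 Å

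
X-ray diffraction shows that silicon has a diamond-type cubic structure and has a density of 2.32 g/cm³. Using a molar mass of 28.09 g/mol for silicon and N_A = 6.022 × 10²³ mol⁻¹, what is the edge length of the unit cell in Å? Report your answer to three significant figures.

With Z = 8 atoms per diamond cubic cell, a³ = Z·M/(N_A·ρ) = 8 × 28.09 / (6.022 × 10²³ × 2.320 g/cm³) = 1.608 × 10^-22 cm³.
a = (1.608 × 10^-22)^(1/3) = 5.438 × 10^-8 cm = 5.44 Å.

5.44 Å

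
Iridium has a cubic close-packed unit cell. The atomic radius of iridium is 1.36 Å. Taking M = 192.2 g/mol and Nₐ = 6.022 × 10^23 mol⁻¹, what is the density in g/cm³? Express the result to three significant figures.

22.4 g/cm³

In an FCC lattice, atoms touch along the face diagonal, so √2·a = 4r, giving a = 3.847 Å = 3.847 × 10^-8 cm.
With Z = 4, ρ = Z·M/(N_A·a³) = 4 × 192.2 / (6.022 × 10²³ × 5.692 × 10^-23) = 22.43 g/cm³.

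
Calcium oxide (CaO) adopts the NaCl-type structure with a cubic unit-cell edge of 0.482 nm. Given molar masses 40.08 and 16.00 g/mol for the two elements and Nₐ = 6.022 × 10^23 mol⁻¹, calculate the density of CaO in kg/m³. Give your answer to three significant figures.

3330 kg/m³

The NaCl-type structure contains Z = 4 formula units per cell; M(CaO) = 40.08 + 16.00 = 56.08 g/mol.
a³ = (4.820 × 10^-8 cm)³ = 1.120 × 10^-22 cm³.
ρ = 4 × 56.08 / (6.022 × 10²³ × 1.120 × 10^-22) = 3.326 g/cm³ = 3330 kg/m³.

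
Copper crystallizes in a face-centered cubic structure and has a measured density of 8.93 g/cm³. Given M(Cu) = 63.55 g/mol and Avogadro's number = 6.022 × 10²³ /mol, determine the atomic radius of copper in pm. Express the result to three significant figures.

For an FCC cell (Z = 4), a³ = Z·M/(N_A·ρ) = 4 × 63.55 / (6.022 × 10²³ × 8.930) = 4.727 × 10^-23 cm³, so a = 3.616 × 10^-8 cm = 361.6 pm.
Atoms touch along the face diagonal, so √2·a = 4r, so r = 0.3536 × a = 128 pm.

128 pm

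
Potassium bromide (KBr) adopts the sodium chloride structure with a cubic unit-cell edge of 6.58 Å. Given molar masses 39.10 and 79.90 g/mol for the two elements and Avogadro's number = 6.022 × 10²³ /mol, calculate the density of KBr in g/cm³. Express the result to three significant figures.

The sodium chloride structure contains Z = 4 formula units per cell; M(KBr) = 39.10 + 79.90 = 119.0 g/mol.
a³ = (6.580 × 10^-8 cm)³ = 2.849 × 10^-22 cm³.
ρ = 4 × 119.0 / (6.022 × 10²³ × 2.849 × 10^-22) = 2.775 g/cm³.

2.77 g/cm³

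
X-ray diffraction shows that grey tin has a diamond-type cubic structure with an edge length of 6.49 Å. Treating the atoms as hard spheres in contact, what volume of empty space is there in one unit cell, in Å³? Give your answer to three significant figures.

In a diamond cubic lattice nearest neighbors lie along the body diagonal with √3·a = 8r, so r = 0.2165a = 1.405 Å.
V_cell = a³ = 273.4 Å³; V_atoms = 8 × (4/3)πr³ = 92.97 Å³.
Empty space = 273.4 − 92.97 = 180 Å³.

180 Å³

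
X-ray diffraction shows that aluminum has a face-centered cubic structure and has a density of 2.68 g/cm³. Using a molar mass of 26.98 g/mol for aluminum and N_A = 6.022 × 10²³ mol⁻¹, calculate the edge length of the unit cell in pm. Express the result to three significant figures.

406 pm

With Z = 4 atoms per FCC cell, a³ = Z·M/(N_A·ρ) = 4 × 26.98 / (6.022 × 10²³ × 2.680 g/cm³) = 6.687 × 10^-23 cm³.
a = (6.687 × 10^-23)^(1/3) = 4.059 × 10^-8 cm = 406 pm.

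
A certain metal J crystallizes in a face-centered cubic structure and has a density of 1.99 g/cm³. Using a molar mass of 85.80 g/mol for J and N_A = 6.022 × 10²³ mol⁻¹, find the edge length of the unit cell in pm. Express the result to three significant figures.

With Z = 4 atoms per FCC cell, a³ = Z·M/(N_A·ρ) = 4 × 85.80 / (6.022 × 10²³ × 1.990 g/cm³) = 2.864 × 10^-22 cm³.
a = (2.864 × 10^-22)^(1/3) = 6.592 × 10^-8 cm = 659 pm.

659 pm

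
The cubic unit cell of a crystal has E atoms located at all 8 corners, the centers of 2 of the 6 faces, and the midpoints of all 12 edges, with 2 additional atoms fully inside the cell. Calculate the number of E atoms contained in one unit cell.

Corner atoms are shared by 8 cells (1/8 each), face atoms by 2 (1/2 each), edge atoms by 4 (1/4 each), interior atoms are unshared.
Net atoms = 8 × 1/8 + 2 × 1/2 + 12 × 1/4 + 2 = 1 + 1 + 3 + 2 = 7.

7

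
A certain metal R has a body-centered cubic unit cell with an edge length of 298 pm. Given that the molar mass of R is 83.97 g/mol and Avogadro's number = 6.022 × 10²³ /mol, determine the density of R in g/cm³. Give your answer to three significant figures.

A BCC unit cell contains Z = 2 atoms.
Cell volume: a³ = (298 pm)³ = (2.980 × 10^-8 cm)³ = 2.646 × 10^-23 cm³.
ρ = Z·M/(N_A·a³) = 2 × 83.97 / (6.022 × 10²³ × 2.646 × 10^-23) = 10.54 g/cm³.

10.5 g/cm³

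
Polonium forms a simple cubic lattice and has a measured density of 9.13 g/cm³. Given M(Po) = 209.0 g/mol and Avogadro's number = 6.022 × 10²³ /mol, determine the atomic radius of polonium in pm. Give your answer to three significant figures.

168 pm

For a simple cubic cell (Z = 1), a³ = Z·M/(N_A·ρ) = 1 × 209.0 / (6.022 × 10²³ × 9.130) = 3.801 × 10^-23 cm³, so a = 3.362 × 10^-8 cm = 336.2 pm.
Atoms touch along the cell edge, so a = 2r, so r = 0.5000 × a = 168 pm.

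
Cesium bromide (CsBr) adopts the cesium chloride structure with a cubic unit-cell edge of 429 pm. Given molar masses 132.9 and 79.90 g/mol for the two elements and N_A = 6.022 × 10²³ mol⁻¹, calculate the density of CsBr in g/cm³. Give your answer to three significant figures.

4.48 g/cm³

The cesium chloride structure contains Z = 1 formula unit per cell; M(CsBr) = 132.9 + 79.90 = 212.8 g/mol.
a³ = (4.290 × 10^-8 cm)³ = 7.895 × 10^-23 cm³.
ρ = 1 × 212.8 / (6.022 × 10²³ × 7.895 × 10^-23) = 4.476 g/cm³.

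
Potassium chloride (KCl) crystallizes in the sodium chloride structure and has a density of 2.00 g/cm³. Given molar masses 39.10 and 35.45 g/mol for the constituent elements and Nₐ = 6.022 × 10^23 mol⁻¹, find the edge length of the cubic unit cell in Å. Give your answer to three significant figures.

6.28 Å

M(KCl) = 74.55 g/mol; Z = 4 formula units per cell.
a³ = Z·M/(N_A·ρ) = 4 × 74.55 / (6.022 × 10²³ × 2.00) = 2.476 × 10^-22 cm³, so a = 6.279 × 10^-8 cm = 6.28 Å.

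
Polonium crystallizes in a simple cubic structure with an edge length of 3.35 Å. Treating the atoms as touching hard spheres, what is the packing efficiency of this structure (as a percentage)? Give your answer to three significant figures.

52.4%

In a simple cubic lattice atoms touch along the cell edge, so a = 2r, so r = 0.5000a = 1.675 Å.
Packing fraction = Z·(4/3)πr³ / a³ = 1 × (4/3)π × (1.675)³ / (3.35)³ = 0.5236 = 52.4%.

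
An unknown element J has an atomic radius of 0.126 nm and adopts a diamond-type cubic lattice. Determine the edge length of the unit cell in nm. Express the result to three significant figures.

In a diamond cubic lattice, nearest neighbors lie along the body diagonal with √3·a = 8r.
a = 8r/√3 = 8 × 0.126 / 1.7321 = 0.582 nm.

0.582 nm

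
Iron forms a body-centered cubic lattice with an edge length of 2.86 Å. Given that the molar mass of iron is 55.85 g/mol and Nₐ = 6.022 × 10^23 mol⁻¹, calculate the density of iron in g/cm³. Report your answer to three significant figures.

A BCC unit cell contains Z = 2 atoms.
Cell volume: a³ = (2.86 Å)³ = (2.860 × 10^-8 cm)³ = 2.339 × 10^-23 cm³.
ρ = Z·M/(N_A·a³) = 2 × 55.85 / (6.022 × 10²³ × 2.339 × 10^-23) = 7.929 g/cm³.

7.93 g/cm³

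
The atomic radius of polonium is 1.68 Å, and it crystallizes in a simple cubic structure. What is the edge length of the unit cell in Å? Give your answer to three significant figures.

3.36 Å

In a simple cubic lattice, atoms touch along the cell edge, so a = 2r.
a = 2r = 2 × 1.68 = 3.36 Å.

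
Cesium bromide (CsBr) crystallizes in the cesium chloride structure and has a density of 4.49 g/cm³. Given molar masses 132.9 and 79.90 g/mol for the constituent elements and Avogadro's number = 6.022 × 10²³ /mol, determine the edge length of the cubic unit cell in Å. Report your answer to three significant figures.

4.29 Å

M(CsBr) = 212.8 g/mol; Z = 1 formula unit per cell.
a³ = Z·M/(N_A·ρ) = 1 × 212.8 / (6.022 × 10²³ × 4.49) = 7.870 × 10^-23 cm³, so a = 4.285 × 10^-8 cm = 4.29 Å.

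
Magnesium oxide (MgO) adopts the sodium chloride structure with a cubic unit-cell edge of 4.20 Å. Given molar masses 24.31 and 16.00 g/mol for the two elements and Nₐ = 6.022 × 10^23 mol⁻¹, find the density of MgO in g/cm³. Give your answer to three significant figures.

3.61 g/cm³

The sodium chloride structure contains Z = 4 formula units per cell; M(MgO) = 24.31 + 16.00 = 40.31 g/mol.
a³ = (4.200 × 10^-8 cm)³ = 7.409 × 10^-23 cm³.
ρ = 4 × 40.31 / (6.022 × 10²³ × 7.409 × 10^-23) = 3.614 g/cm³.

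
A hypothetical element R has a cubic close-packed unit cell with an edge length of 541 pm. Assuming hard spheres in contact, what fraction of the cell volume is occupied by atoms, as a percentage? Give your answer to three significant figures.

74.0%

In an FCC lattice atoms touch along the face diagonal, so √2·a = 4r, so r = 0.3536a = 191.3 pm.
Packing fraction = Z·(4/3)πr³ / a³ = 4 × (4/3)π × (191.3)³ / (541)³ = 0.7405 = 74.0%.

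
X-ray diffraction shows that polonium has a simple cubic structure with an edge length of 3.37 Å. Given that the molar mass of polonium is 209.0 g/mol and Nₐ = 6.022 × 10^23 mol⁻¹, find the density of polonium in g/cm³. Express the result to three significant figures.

9.07 g/cm³

A simple cubic unit cell contains Z = 1 atom.
Cell volume: a³ = (3.37 Å)³ = (3.370 × 10^-8 cm)³ = 3.827 × 10^-23 cm³.
ρ = Z·M/(N_A·a³) = 1 × 209.0 / (6.022 × 10²³ × 3.827 × 10^-23) = 9.068 g/cm³.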